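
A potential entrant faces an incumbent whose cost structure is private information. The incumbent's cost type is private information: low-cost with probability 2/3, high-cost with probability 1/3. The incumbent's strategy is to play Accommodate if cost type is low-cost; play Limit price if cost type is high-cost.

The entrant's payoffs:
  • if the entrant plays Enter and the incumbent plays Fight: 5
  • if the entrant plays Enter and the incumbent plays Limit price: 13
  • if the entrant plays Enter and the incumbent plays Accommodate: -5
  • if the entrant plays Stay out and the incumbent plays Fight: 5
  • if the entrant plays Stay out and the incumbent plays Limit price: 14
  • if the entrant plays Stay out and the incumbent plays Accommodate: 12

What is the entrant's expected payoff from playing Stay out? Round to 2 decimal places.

12.67

E[Stay out] = 2/3·12 + 1/3·14 = 8 + 14/3 = 38/3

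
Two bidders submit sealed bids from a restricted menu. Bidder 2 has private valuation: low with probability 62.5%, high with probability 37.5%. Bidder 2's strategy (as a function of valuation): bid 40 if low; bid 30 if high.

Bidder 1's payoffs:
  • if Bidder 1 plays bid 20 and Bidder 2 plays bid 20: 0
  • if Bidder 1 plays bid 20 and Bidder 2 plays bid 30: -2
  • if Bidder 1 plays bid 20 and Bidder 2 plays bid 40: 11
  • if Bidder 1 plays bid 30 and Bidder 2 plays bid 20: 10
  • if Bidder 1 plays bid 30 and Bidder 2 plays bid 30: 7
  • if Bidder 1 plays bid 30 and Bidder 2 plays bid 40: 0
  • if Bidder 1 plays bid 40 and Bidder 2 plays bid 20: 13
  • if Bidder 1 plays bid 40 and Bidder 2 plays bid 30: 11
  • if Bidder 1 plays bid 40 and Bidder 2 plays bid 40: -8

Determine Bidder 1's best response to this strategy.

E[bid 20] = 0.625·(11) + 0.375·(-2) = 6.125
E[bid 30] = 0.625·(0) + 0.375·(7) = 2.625
E[bid 40] = 0.625·(-8) + 0.375·(11) = -0.875
Best response: bid 20 (6.125 is the largest).

bid 20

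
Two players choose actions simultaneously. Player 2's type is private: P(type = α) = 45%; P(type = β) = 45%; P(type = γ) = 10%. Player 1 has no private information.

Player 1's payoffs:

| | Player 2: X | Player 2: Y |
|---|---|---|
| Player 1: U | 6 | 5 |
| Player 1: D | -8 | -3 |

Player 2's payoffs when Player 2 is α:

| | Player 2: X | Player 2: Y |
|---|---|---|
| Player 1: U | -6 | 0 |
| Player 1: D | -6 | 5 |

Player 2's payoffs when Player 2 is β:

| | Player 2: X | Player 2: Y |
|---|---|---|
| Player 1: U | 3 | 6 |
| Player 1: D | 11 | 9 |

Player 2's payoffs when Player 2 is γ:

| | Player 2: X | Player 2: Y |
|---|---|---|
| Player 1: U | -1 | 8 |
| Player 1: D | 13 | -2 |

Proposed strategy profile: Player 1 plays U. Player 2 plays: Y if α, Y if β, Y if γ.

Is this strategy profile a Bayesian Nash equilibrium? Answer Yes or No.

Yes

A profile is a BNE iff every type of every player is best-responding given beliefs about the other side.
Player 1 plays U: E[U] = 0.45·(5) + 0.45·(5) + 0.1·(5) = 5; E[D] = -3. Best-responding. ✓
Player 2 (type α), facing U: X gives -6, Y gives 0. Proposed Y is best. ✓
Player 2 (type β), facing U: X gives 3, Y gives 6. Proposed Y is best. ✓
Player 2 (type γ), facing U: X gives -1, Y gives 8. Proposed Y is best. ✓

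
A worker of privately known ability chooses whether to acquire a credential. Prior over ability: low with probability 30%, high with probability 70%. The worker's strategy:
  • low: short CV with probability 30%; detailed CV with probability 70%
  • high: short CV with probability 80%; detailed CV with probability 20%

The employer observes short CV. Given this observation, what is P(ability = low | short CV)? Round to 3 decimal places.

0.138

Apply Bayes' rule using the sender's strategy as the likelihood.
P(short CV) = 0.3·0.3 + 0.7·0.8 = 0.65
P(low | short CV) = (0.3·0.3) / 0.65 = 0.09 / 0.65 = 0.138462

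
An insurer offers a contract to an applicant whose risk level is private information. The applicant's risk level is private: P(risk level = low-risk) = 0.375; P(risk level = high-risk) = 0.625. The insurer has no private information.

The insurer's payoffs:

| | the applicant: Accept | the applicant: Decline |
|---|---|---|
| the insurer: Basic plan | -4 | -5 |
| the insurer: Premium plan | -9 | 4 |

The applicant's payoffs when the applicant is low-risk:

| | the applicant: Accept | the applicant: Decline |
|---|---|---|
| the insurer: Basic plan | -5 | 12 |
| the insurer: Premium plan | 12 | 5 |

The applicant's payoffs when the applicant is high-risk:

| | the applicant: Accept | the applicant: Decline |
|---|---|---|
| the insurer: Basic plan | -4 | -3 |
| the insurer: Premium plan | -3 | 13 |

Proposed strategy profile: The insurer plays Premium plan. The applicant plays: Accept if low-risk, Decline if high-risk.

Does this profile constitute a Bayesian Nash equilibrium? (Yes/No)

Yes

A profile is a BNE iff every type of every player is best-responding given beliefs about the other side.
The insurer plays Premium plan: E[Premium plan] = 0.375·(-9) + 0.625·(4) = -0.875; E[Basic plan] = -4.625. Best-responding. ✓
The applicant (risk level low-risk), facing Premium plan: Accept gives 12, Decline gives 5. Proposed Accept is best. ✓
The applicant (risk level high-risk), facing Premium plan: Accept gives -3, Decline gives 13. Proposed Decline is best. ✓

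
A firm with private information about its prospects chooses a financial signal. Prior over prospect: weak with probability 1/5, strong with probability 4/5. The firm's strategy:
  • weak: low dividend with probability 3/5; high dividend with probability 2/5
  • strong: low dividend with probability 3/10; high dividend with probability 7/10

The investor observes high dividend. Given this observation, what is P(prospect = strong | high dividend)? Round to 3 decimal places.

P(high dividend) = (1/5)·(2/5) + (4/5)·(7/10) = 16/25
P(strong | high dividend) = ((4/5)·(7/10)) / (16/25) = (14/25) / (16/25) = 7/8

0.875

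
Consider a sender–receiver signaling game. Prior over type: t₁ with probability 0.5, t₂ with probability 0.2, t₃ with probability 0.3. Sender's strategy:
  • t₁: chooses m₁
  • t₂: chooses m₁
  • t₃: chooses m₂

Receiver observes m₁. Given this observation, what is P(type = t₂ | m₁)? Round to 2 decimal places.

P(m₁) = 0.5·1 + 0.2·1 + 0.3·0 = 0.7
P(t₂ | m₁) = (0.2·1) / 0.7 = 0.2 / 0.7 = 0.285714

0.29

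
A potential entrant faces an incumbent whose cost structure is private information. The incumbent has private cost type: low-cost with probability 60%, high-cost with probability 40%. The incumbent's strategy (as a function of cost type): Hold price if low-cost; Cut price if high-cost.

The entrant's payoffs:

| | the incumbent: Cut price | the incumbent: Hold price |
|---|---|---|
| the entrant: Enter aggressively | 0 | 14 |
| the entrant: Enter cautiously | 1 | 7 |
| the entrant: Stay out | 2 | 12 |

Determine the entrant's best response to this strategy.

E[Enter aggressively] = 0.6·(14) + 0.4·(0) = 8.4
E[Enter cautiously] = 0.6·(7) + 0.4·(1) = 4.6
E[Stay out] = 0.6·(12) + 0.4·(2) = 8
Best response: Enter aggressively (8.4 is the largest).

Enter aggressively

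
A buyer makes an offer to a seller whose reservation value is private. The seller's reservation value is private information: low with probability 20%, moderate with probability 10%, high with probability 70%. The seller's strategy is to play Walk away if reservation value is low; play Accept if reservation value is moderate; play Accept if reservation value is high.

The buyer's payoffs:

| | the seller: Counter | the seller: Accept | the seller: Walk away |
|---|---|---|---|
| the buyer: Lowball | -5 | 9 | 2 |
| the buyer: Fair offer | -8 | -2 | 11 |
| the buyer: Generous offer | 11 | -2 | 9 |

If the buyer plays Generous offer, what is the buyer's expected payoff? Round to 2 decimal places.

E[Generous offer] = 0.2·9 + 0.1·(-2) + 0.7·(-2) = 1.8 + (-0.2) + (-1.4) = 0.2

0.20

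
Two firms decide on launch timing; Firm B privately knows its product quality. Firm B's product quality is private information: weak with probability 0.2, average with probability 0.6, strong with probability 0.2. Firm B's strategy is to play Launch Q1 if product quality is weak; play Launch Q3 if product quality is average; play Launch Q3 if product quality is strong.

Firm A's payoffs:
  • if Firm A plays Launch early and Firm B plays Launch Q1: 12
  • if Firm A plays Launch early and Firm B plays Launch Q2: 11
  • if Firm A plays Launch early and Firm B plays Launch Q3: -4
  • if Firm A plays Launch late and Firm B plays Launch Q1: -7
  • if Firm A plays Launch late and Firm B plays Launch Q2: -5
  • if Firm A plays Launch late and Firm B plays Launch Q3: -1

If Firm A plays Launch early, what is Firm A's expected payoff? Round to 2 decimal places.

Take the expectation over Firm B's product quality, weighting each type's action by its prior probability.
E[Launch early] = 0.2·12 + 0.6·(-4) + 0.2·(-4) = 2.4 + (-2.4) + (-0.8) = -0.8

-0.80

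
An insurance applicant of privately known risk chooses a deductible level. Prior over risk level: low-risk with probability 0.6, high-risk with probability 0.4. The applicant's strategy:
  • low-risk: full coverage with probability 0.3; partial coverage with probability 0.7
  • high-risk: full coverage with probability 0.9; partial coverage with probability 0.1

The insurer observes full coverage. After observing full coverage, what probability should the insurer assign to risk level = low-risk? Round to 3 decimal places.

0.333

P(full coverage) = 0.6·0.3 + 0.4·0.9 = 0.54
P(low-risk | full coverage) = (0.6·0.3) / 0.54 = 0.18 / 0.54 = 0.333333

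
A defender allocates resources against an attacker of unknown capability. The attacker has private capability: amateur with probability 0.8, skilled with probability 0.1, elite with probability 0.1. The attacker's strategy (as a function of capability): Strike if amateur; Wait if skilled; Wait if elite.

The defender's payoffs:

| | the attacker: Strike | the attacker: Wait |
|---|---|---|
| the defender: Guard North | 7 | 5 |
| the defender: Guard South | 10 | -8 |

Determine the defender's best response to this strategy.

Guard North

Compute the defender's expected payoff for each action, taking the expectation over the attacker's type.
E[Guard North] = 0.8·(7) + 0.1·(5) + 0.1·(5) = 6.6
E[Guard South] = 0.8·(10) + 0.1·(-8) + 0.1·(-8) = 6.4
Best response: Guard North (6.6 is the largest).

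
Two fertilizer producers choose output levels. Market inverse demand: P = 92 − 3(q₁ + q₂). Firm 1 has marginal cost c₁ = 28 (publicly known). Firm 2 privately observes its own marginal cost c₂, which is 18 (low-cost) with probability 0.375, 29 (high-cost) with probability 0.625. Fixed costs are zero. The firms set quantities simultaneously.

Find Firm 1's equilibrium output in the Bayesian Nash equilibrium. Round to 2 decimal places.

Firm 2 with cost c maximizes (92 − 3(q₁+q₂) − c)·q₂, giving q₂(c) = (92 − c − 3q₁)/6.
E[c₂] = 0.375·18 + 0.625·29 = 24.875
Firm 1's FOC against E[q₂] yields q₁ = (92 − 2·28 + E[c₂])/9 = (92 − 56 + 24.875)/9 = 6.76389.

6.76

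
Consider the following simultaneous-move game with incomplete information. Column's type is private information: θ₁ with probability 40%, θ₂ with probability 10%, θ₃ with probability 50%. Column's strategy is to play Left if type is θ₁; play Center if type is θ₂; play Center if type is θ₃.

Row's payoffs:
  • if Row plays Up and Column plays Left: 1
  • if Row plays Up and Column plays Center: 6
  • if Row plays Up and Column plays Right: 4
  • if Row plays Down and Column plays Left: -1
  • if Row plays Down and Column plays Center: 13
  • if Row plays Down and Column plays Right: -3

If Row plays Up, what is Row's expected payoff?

4

E[Up] = 0.4·1 + 0.1·6 + 0.5·6 = 0.4 + 0.6 + 3 = 4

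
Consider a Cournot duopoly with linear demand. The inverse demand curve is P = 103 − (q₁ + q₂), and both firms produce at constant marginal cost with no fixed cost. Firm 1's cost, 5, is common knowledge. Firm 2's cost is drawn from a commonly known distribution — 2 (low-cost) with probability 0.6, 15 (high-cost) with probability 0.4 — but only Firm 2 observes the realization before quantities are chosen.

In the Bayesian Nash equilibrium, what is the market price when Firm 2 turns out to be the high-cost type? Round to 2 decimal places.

Each type of Firm 2 best-responds to q₁; Firm 1 best-responds to the expected q₂ over Firm 2's types.
Firm 2 with cost c maximizes (103 − (q₁+q₂) − c)·q₂, giving q₂(c) = (103 − c − q₁)/2.
E[c₂] = 0.6·2 + 0.4·15 = 7.2
Firm 1's FOC against E[q₂] yields q₁ = (103 − 2·5 + E[c₂])/3 = (103 − 10 + 7.2)/3 = 33.4.
q₂(high-cost) = 27.3, so P = 103 − (33.4 + 27.3) = 42.3.

42.30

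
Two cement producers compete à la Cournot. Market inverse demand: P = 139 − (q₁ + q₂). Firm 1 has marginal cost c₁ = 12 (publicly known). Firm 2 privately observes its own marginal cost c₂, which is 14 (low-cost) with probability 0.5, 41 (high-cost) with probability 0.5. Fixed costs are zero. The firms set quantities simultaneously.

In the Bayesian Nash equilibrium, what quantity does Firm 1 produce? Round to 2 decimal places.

47.50

Type-c best response for Firm 2: q₂(c) = (139 − c)/2 − q₁/2.
Firm 1 maximizes expected profit; its first-order condition is 139 − 2q₁ − E[q₂] − 12 = 0.
Substituting E[q₂] and solving: E[c₂] = 27.5, so q₁ = (139 − 2·12 + 27.5)/3 = 47.5.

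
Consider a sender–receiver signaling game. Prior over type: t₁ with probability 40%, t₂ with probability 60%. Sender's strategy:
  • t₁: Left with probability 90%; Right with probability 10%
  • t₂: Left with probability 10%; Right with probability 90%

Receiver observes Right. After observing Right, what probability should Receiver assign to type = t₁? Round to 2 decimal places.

0.07

P(Right) = 0.4·0.1 + 0.6·0.9 = 0.58
P(t₁ | Right) = (0.4·0.1) / 0.58 = 0.04 / 0.58 = 0.0689655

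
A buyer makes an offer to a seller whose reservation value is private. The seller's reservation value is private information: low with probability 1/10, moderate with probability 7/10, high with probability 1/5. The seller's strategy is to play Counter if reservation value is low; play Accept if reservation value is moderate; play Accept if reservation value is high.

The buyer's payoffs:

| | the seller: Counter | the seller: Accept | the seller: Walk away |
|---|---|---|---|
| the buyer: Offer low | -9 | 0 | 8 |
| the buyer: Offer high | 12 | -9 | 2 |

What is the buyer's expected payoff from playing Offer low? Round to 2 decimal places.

E[Offer low] = 1/10·(-9) + 7/10·0 + 1/5·0 = (-9/10) + 0 + 0 = -9/10

-0.90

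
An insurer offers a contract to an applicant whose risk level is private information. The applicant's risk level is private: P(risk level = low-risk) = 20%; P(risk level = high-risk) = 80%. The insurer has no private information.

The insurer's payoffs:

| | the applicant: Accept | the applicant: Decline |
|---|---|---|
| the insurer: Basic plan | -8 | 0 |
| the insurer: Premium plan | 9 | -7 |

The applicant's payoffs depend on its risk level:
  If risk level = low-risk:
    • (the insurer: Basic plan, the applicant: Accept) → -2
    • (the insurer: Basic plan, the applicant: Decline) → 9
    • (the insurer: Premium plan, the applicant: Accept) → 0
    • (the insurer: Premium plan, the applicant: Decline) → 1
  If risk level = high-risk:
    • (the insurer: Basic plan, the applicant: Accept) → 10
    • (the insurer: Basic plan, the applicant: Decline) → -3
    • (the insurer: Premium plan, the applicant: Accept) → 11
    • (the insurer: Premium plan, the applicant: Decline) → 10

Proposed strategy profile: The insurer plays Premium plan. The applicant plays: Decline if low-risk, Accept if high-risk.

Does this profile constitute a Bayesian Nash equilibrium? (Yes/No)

The insurer plays Premium plan: E[Premium plan] = 0.2·(-7) + 0.8·(9) = 5.8; E[Basic plan] = -6.4. Best-responding. ✓
The applicant (risk level low-risk), facing Premium plan: Accept gives 0, Decline gives 1. Proposed Decline is best. ✓
The applicant (risk level high-risk), facing Premium plan: Accept gives 11, Decline gives 10. Proposed Accept is best. ✓

Yes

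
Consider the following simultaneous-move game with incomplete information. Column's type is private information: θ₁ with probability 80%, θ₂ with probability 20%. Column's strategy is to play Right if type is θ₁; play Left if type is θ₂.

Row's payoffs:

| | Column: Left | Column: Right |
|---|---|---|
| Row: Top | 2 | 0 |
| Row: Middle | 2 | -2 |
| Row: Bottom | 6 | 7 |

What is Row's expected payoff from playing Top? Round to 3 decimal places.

0.400

Take the expectation over Column's type, weighting each type's action by its prior probability.
E[Top] = 0.8·0 + 0.2·2 = 0 + 0.4 = 0.4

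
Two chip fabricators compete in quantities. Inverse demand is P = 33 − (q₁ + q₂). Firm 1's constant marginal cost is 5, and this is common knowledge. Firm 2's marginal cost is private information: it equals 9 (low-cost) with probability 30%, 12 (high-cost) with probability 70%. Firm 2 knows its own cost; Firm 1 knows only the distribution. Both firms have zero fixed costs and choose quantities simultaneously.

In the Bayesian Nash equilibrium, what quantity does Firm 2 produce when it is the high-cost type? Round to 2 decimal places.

Each type of Firm 2 best-responds to q₁; Firm 1 best-responds to the expected q₂ over Firm 2's types.
Firm 2 with cost c maximizes (33 − (q₁+q₂) − c)·q₂, giving q₂(c) = (33 − c − q₁)/2.
E[c₂] = 0.3·9 + 0.7·12 = 11.1
Firm 1's FOC against E[q₂] yields q₁ = (33 − 2·5 + E[c₂])/3 = (33 − 10 + 11.1)/3 = 11.3667.
q₂(high-cost) = (33 − 12 − 11.3667)/2 = 4.81667.

4.82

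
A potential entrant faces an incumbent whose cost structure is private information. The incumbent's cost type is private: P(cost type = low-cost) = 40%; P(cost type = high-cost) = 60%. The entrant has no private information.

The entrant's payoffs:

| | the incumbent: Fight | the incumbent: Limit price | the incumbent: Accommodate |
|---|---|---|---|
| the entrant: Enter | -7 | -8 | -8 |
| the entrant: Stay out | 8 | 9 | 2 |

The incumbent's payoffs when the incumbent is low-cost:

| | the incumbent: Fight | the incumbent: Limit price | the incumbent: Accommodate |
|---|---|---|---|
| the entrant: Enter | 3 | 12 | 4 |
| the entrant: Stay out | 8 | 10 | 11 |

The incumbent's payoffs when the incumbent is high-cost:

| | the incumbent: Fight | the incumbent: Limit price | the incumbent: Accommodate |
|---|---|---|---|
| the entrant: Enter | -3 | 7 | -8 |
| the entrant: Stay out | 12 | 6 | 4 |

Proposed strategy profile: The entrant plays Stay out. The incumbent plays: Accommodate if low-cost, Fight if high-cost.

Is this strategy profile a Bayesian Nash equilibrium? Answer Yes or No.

The entrant plays Stay out: E[Stay out] = 0.4·(2) + 0.6·(8) = 5.6; E[Enter] = -7.4. Best-responding. ✓
The incumbent (cost type low-cost), facing Stay out: Fight gives 8, Limit price gives 10, Accommodate gives 11. Proposed Accommodate is best. ✓
The incumbent (cost type high-cost), facing Stay out: Fight gives 12, Limit price gives 6, Accommodate gives 4. Proposed Fight is best. ✓

Yes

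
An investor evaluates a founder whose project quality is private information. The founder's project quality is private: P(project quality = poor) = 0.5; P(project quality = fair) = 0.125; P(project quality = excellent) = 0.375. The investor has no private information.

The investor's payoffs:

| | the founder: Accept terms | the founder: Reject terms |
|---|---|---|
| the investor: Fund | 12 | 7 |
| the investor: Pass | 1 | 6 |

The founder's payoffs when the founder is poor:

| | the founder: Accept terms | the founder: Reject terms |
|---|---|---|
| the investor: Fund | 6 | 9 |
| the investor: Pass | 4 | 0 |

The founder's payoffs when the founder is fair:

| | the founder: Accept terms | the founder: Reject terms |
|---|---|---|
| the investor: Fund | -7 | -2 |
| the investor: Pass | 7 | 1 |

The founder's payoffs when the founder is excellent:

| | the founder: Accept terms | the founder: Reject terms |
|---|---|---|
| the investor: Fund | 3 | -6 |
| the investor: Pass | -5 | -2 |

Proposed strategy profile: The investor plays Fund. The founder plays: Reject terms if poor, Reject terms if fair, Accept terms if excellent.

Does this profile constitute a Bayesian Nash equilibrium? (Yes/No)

The investor plays Fund: E[Fund] = 0.5·(7) + 0.125·(7) + 0.375·(12) = 8.875; E[Pass] = 4.125. Best-responding. ✓
The founder (project quality poor), facing Fund: Accept terms gives 6, Reject terms gives 9. Proposed Reject terms is best. ✓
The founder (project quality fair), facing Fund: Accept terms gives -7, Reject terms gives -2. Proposed Reject terms is best. ✓
The founder (project quality excellent), facing Fund: Accept terms gives 3, Reject terms gives -6. Proposed Accept terms is best. ✓

Yes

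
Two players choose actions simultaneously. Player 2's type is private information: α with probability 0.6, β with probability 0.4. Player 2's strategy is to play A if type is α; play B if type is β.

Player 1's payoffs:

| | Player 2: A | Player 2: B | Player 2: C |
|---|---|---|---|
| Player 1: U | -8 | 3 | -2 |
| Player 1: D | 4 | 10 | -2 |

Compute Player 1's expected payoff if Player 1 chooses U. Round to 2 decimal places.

E[U] = 0.6·(-8) + 0.4·3 = (-4.8) + 1.2 = -3.6

-3.60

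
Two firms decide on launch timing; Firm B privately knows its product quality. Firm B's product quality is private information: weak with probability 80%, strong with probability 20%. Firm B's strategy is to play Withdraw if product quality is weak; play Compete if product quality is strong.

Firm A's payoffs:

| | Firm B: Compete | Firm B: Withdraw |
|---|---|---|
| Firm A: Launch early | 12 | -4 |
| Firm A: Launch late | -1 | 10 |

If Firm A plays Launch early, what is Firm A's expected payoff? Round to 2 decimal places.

Take the expectation over Firm B's product quality, weighting each type's action by its prior probability.
E[Launch early] = 0.8·(-4) + 0.2·12 = (-3.2) + 2.4 = -0.8

-0.80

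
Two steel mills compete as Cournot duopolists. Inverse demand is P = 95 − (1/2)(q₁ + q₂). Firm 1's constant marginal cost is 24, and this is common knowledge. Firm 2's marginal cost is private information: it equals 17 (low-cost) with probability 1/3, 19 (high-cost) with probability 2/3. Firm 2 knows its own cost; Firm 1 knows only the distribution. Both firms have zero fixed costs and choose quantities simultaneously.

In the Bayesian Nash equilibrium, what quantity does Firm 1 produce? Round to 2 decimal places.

Type-c best response for Firm 2: q₂(c) = (95 − c) − q₁/2.
Firm 1 maximizes expected profit; its first-order condition is 95 − q₁ − (1/2)E[q₂] − 24 = 0.
Substituting E[q₂] and solving: E[c₂] = 18.3333, so q₁ = (95 − 2·24 + 18.3333)/(3/2) = 43.5556.

43.56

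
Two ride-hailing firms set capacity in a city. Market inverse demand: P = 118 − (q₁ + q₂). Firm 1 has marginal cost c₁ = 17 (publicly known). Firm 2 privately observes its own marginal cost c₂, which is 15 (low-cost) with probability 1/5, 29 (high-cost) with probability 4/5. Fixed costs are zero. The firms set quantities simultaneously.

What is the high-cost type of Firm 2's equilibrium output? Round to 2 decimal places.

26.13

Each type of Firm 2 best-responds to q₁; Firm 1 best-responds to the expected q₂ over Firm 2's types.
Firm 2 with cost c maximizes (118 − (q₁+q₂) − c)·q₂, giving q₂(c) = (118 − c − q₁)/2.
E[c₂] = 1/5·15 + 4/5·29 = 26.2
Firm 1's FOC against E[q₂] yields q₁ = (118 − 2·17 + E[c₂])/3 = (118 − 34 + 26.2)/3 = 36.7333.
q₂(high-cost) = (118 − 29 − 36.7333)/2 = 26.1333.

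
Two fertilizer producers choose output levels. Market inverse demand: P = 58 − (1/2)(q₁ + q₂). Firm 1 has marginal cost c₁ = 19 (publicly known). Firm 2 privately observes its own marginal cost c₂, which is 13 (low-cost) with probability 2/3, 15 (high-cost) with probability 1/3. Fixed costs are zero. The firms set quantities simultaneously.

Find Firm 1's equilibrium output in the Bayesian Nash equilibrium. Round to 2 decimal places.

22.44

Firm 2 with cost c maximizes (58 − (1/2)(q₁+q₂) − c)·q₂, giving q₂(c) = (58 − c − (1/2)q₁).
E[c₂] = 2/3·13 + 1/3·15 = 13.6667
Firm 1's FOC against E[q₂] yields q₁ = (58 − 2·19 + E[c₂])/(3/2) = (58 − 38 + 13.6667)/(3/2) = 22.4444.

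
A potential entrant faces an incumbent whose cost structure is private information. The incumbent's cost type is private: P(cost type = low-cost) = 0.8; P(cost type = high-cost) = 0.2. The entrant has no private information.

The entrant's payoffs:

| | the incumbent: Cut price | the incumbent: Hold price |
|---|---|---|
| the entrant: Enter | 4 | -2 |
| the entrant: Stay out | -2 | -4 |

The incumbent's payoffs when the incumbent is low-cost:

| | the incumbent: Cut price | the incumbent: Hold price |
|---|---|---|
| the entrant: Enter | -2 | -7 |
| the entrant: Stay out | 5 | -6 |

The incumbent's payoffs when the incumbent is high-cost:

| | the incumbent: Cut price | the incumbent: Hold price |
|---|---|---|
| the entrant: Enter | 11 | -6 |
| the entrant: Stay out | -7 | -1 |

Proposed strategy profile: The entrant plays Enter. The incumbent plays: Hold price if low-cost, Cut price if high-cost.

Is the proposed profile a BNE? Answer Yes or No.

The entrant plays Enter: E[Enter] = 0.8·(-2) + 0.2·(4) = -0.8; E[Stay out] = -3.6. Best-responding. ✓
The incumbent (cost type low-cost), facing Enter: Cut price gives -2, Hold price gives -7. Proposed Hold price is not best — profitable deviation exists. ✗
The incumbent (cost type high-cost), facing Enter: Cut price gives 11, Hold price gives -6. Proposed Cut price is best. ✓

No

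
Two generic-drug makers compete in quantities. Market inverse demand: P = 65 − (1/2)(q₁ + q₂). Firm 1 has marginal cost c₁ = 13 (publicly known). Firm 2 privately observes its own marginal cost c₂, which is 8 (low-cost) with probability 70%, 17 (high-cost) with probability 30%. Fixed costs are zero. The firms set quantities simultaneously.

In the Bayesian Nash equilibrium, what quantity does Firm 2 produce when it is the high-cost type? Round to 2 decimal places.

31.43

Firm 2 with cost c maximizes (65 − (1/2)(q₁+q₂) − c)·q₂, giving q₂(c) = (65 − c − (1/2)q₁).
E[c₂] = 0.7·8 + 0.3·17 = 10.7
Firm 1's FOC against E[q₂] yields q₁ = (65 − 2·13 + E[c₂])/(3/2) = (65 − 26 + 10.7)/(3/2) = 33.1333.
q₂(high-cost) = (65 − 17 − (1/2)·33.1333) = 31.4333.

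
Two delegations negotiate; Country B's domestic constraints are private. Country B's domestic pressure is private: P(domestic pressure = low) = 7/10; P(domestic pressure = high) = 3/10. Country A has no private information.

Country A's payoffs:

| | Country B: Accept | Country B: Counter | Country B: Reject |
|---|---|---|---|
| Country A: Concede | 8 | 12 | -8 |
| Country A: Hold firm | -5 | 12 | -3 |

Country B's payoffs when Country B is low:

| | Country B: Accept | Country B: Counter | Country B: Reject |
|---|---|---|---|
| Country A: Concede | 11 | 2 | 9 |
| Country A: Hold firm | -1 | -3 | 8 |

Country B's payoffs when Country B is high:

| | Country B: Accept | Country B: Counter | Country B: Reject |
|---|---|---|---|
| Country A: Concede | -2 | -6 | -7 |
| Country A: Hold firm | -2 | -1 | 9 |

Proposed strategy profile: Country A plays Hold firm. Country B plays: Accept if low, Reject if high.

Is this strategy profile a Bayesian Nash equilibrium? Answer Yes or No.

Country A plays Hold firm: E[Hold firm] = 7/10·(-5) + 3/10·(-3) = -22/5; E[Concede] = 16/5. Not best-responding. ✗
Country B (domestic pressure low), facing Hold firm: Accept gives -1, Counter gives -3, Reject gives 8. Proposed Accept is not best — profitable deviation exists. ✗
Country B (domestic pressure high), facing Hold firm: Accept gives -2, Counter gives -1, Reject gives 9. Proposed Reject is best. ✓

No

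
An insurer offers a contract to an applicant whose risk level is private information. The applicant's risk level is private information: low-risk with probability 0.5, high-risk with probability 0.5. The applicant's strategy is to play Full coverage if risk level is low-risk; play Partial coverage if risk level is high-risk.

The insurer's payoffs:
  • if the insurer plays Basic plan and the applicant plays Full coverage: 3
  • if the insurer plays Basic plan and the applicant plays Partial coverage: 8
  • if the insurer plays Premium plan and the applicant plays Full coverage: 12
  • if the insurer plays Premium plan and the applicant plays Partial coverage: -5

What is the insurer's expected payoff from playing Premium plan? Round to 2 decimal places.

E[Premium plan] = 0.5·12 + 0.5·(-5) = 6 + (-2.5) = 3.5

3.50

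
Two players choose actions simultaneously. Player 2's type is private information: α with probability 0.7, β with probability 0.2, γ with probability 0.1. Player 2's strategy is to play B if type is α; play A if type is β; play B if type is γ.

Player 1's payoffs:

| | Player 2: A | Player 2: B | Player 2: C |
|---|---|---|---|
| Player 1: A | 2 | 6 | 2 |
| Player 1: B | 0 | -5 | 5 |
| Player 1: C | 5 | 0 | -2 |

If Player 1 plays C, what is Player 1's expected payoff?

1

E[C] = 0.7·0 + 0.2·5 + 0.1·0 = 0 + 1 + 0 = 1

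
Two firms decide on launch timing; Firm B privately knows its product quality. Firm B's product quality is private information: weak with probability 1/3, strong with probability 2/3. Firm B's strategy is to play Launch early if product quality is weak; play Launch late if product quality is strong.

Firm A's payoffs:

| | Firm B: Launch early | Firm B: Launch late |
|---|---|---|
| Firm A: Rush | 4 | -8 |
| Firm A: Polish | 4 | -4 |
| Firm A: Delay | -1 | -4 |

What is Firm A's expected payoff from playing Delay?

E[Delay] = 1/3·(-1) + 2/3·(-4) = (-1/3) + (-8/3) = -3

-3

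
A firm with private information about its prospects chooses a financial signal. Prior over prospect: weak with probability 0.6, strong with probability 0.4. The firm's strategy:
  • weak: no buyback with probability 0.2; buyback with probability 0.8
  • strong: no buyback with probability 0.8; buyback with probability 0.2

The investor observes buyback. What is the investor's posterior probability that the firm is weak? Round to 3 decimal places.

0.857

P(buyback) = 0.6·0.8 + 0.4·0.2 = 0.56
P(weak | buyback) = (0.6·0.8) / 0.56 = 0.48 / 0.56 = 0.857143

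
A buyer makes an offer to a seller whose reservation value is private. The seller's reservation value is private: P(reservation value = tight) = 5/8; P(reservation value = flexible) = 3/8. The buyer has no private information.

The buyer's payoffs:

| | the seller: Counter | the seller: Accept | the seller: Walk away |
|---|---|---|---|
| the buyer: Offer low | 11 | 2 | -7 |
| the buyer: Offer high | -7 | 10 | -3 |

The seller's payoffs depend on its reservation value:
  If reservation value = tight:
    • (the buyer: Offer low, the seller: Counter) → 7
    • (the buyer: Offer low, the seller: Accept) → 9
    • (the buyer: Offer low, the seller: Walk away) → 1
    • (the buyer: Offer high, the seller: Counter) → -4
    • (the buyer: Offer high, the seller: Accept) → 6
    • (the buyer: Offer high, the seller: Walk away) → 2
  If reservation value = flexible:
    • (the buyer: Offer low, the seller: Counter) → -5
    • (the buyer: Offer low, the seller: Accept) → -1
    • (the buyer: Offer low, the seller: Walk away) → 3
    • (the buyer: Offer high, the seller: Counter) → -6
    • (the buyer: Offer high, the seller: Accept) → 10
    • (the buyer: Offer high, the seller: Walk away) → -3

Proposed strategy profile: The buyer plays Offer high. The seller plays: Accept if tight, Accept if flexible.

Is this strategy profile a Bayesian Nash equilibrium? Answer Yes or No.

Yes

The buyer plays Offer high: E[Offer high] = 5/8·(10) + 3/8·(10) = 10; E[Offer low] = 2. Best-responding. ✓
The seller (reservation value tight), facing Offer high: Counter gives -4, Accept gives 6, Walk away gives 2. Proposed Accept is best. ✓
The seller (reservation value flexible), facing Offer high: Counter gives -6, Accept gives 10, Walk away gives -3. Proposed Accept is best. ✓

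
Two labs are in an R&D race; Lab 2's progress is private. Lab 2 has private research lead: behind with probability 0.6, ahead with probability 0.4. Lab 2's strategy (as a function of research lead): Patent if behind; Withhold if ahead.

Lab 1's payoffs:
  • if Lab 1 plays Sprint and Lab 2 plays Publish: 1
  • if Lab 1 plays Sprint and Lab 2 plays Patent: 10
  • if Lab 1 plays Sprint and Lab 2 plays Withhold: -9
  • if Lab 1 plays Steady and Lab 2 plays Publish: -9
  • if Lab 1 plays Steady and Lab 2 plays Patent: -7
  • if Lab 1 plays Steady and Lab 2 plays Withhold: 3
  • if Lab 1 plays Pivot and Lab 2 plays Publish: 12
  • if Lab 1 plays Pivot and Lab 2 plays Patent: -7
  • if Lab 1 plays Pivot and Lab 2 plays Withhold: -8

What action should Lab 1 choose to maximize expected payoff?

Sprint

E[Sprint] = 0.6·(10) + 0.4·(-9) = 2.4
E[Steady] = 0.6·(-7) + 0.4·(3) = -3
E[Pivot] = 0.6·(-7) + 0.4·(-8) = -7.4
Best response: Sprint (2.4 is the largest).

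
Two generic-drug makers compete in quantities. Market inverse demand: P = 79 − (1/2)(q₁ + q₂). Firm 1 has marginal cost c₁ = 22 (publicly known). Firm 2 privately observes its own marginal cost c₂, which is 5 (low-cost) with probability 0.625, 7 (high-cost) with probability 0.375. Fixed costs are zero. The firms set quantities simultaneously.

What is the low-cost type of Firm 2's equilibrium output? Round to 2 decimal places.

60.42

Each type of Firm 2 best-responds to q₁; Firm 1 best-responds to the expected q₂ over Firm 2's types.
Firm 2 with cost c maximizes (79 − (1/2)(q₁+q₂) − c)·q₂, giving q₂(c) = (79 − c − (1/2)q₁).
E[c₂] = 0.625·5 + 0.375·7 = 5.75
Firm 1's FOC against E[q₂] yields q₁ = (79 − 2·22 + E[c₂])/(3/2) = (79 − 44 + 5.75)/(3/2) = 27.1667.
q₂(low-cost) = (79 − 5 − (1/2)·27.1667) = 60.4167.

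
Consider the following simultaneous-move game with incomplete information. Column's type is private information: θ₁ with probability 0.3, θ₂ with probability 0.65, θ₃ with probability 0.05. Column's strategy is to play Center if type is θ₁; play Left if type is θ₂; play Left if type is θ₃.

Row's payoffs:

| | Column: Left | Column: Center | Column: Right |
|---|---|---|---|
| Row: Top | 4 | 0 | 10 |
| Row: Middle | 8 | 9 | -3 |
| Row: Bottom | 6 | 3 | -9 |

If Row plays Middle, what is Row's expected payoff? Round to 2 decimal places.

E[Middle] = 0.3·9 + 0.65·8 + 0.05·8 = 2.7 + 5.2 + 0.4 = 8.3

8.30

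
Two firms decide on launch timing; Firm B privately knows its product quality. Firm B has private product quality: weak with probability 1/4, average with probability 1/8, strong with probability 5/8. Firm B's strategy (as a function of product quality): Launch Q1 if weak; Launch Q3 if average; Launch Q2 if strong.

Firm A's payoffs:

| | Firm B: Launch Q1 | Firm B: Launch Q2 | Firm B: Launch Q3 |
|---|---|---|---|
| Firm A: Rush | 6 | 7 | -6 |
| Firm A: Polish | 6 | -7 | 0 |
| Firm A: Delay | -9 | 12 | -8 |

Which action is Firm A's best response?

Rush

Compute Firm A's expected payoff for each action, taking the expectation over Firm B's type.
E[Rush] = 1/4·(6) + 1/8·(-6) + 5/8·(7) = 41/8
E[Polish] = 1/4·(6) + 1/8·(0) + 5/8·(-7) = -23/8
E[Delay] = 1/4·(-9) + 1/8·(-8) + 5/8·(12) = 17/4
Best response: Rush (41/8 is the largest).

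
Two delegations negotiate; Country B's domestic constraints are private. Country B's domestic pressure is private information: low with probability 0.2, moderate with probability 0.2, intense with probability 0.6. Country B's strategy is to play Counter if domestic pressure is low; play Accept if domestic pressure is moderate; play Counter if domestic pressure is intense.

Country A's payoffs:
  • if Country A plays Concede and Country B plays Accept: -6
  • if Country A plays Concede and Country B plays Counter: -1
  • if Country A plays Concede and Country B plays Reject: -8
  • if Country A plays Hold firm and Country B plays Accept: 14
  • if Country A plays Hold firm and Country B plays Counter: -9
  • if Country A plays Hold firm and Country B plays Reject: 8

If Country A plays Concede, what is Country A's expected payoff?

E[Concede] = 0.2·(-1) + 0.2·(-6) + 0.6·(-1) = (-0.2) + (-1.2) + (-0.6) = -2

-2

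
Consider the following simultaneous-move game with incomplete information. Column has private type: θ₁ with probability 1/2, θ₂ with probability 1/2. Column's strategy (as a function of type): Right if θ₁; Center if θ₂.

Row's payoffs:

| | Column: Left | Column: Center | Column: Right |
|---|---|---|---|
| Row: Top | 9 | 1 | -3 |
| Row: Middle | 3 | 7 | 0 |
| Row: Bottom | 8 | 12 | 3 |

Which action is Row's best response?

Compute Row's expected payoff for each action, taking the expectation over Column's type.
E[Top] = 1/2·(-3) + 1/2·(1) = -1
E[Middle] = 1/2·(0) + 1/2·(7) = 7/2
E[Bottom] = 1/2·(3) + 1/2·(12) = 15/2
Best response: Bottom (15/2 is the largest).

Bottom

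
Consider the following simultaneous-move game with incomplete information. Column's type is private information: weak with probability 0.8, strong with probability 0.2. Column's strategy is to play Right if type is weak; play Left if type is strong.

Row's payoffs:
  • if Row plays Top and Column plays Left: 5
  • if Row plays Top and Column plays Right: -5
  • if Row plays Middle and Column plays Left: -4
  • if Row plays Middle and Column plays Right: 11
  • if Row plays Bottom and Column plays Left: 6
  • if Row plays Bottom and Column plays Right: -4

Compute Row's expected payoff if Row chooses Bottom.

E[Bottom] = 0.8·(-4) + 0.2·6 = (-3.2) + 1.2 = -2

-2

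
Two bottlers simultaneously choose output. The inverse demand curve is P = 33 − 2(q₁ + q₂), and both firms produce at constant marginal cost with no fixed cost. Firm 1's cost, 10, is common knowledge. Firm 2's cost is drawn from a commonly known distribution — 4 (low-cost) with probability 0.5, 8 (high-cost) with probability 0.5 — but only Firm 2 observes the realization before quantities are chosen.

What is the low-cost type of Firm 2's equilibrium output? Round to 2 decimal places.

5.67

Firm 2 with cost c maximizes (33 − 2(q₁+q₂) − c)·q₂, giving q₂(c) = (33 − c − 2q₁)/4.
E[c₂] = 0.5·4 + 0.5·8 = 6
Firm 1's FOC against E[q₂] yields q₁ = (33 − 2·10 + E[c₂])/6 = (33 − 20 + 6)/6 = 3.16667.
q₂(low-cost) = (33 − 4 − 2·3.16667)/4 = 5.66667.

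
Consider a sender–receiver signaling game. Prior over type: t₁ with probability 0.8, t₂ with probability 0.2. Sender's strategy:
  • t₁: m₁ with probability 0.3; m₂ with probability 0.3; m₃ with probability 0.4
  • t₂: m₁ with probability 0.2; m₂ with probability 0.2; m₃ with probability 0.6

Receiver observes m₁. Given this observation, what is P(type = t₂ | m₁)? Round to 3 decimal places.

P(m₁) = 0.8·0.3 + 0.2·0.2 = 0.28
P(t₂ | m₁) = (0.2·0.2) / 0.28 = 0.04 / 0.28 = 0.142857

0.143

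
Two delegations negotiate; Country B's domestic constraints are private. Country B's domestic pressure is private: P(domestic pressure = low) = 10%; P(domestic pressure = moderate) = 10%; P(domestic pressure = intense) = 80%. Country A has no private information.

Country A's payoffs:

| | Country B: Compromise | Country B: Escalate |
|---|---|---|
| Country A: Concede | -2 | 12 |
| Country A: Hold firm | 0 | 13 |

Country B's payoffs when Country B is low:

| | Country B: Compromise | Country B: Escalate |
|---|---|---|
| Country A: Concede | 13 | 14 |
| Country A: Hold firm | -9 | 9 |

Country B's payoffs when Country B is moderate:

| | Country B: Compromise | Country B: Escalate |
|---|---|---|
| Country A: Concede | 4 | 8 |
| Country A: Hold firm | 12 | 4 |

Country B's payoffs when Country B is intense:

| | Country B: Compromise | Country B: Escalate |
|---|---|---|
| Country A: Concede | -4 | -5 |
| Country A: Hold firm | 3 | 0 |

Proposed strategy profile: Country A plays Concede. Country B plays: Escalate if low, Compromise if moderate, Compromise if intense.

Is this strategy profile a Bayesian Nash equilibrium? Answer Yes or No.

Country A plays Concede: E[Concede] = 0.1·(12) + 0.1·(-2) + 0.8·(-2) = -0.6; E[Hold firm] = 1.3. Not best-responding. ✗
Country B (domestic pressure low), facing Concede: Compromise gives 13, Escalate gives 14. Proposed Escalate is best. ✓
Country B (domestic pressure moderate), facing Concede: Compromise gives 4, Escalate gives 8. Proposed Compromise is not best — profitable deviation exists. ✗
Country B (domestic pressure intense), facing Concede: Compromise gives -4, Escalate gives -5. Proposed Compromise is best. ✓

No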